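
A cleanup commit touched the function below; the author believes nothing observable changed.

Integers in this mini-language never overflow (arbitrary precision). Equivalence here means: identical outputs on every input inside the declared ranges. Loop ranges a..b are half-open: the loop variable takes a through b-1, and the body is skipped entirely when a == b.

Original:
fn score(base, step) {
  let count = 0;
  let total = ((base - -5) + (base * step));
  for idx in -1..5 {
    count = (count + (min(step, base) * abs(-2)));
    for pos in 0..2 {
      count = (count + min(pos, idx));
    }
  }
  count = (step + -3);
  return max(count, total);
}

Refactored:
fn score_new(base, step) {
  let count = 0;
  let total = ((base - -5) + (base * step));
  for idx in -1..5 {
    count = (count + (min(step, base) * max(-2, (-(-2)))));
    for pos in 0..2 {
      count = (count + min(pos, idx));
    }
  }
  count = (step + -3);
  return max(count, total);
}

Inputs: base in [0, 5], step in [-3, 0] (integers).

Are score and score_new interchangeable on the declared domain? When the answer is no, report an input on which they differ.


Side by side, the visible changes include: constant usage differs, and min/max/abs usage differs.
As a probe, take base=5, step=-1: score runs count=0, then total=5, then (idx=-1), then count=-2, then (pos=0), then count=-3, then (pos=1), then count=-4, then (idx=0), then count=-6, then (pos=0), then count=-6, then (pos=1), then count=-6, then (idx=1), then count=-8, then (pos=0), then count=-8, then (pos=1), then count=-7, then (idx=2), then count=-9, then (pos=0), then count=-9, then (pos=1), then count=-8, then (idx=3), then count=-10, then (pos=0), then count=-10, then (pos=1), then count=-9, then (idx=4), then count=-11, then (pos=0), then count=-11, then (pos=1), then count=-10, then count=-4, then returns 5; score_new runs count=0, then total=5, then (idx=-1), then count=-2, then (pos=0), then count=-3, then (pos=1), then count=-4, then (idx=0), then count=-6, then (pos=0), then count=-6, then (pos=1), then count=-6, then (idx=1), then count=-8, then (pos=0), then count=-8, then (pos=1), then count=-7, then (idx=2), then count=-9, then (pos=0), then count=-9, then (pos=1), then count=-8, then (idx=3), then count=-10, then (pos=0), then count=-10, then (pos=1), then count=-9, then (idx=4), then count=-11, then (pos=0), then count=-11, then (pos=1), then count=-10, then count=-4, then returns 5; both end at 5.
Every one of the 24 inputs gives matching results.
verdict: equivalent


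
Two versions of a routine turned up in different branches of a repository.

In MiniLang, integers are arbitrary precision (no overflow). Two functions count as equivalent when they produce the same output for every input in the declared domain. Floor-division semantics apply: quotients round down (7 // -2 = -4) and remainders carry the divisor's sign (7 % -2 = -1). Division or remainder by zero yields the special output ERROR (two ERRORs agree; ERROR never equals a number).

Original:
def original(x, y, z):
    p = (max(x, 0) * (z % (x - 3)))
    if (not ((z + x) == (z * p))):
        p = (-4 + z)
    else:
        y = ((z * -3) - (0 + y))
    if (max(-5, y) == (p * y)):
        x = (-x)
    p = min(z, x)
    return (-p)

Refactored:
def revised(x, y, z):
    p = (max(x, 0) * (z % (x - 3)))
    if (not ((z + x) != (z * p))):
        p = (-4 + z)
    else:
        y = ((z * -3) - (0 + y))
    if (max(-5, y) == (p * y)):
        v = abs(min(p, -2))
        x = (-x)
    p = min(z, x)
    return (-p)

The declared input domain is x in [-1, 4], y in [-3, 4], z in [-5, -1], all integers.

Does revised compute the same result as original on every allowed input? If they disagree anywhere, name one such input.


Try x=2, y=0, z=-1.
original: p becomes 0; next (not ((z + x) == (z * p))) evaluates to true; next p becomes -5; next (max(-5, y) == (p * y)) evaluates to true; next x becomes -2; next p becomes -2; next final value 2
revised: p becomes 0; next (not ((z + x) != (z * p))) evaluates to false; next y becomes 3; next (max(-5, y) == (p * y)) evaluates to false; next p becomes -1; next final value 1
2 and 1 differ, so these are not the same function on this domain.
verdict: not equivalent; witness: x=2, y=0, z=-1


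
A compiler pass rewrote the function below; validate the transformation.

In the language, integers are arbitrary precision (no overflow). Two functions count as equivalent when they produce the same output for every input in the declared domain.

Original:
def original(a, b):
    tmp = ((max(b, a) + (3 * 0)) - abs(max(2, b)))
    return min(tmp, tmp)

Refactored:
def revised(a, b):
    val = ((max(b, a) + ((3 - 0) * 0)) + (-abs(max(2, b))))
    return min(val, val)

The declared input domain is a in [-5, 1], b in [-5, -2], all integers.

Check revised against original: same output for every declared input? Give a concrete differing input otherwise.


Although constant usage differs; and arithmetic usage differs; and local variable names differ, 28/28 inputs agree.
verdict: equivalent


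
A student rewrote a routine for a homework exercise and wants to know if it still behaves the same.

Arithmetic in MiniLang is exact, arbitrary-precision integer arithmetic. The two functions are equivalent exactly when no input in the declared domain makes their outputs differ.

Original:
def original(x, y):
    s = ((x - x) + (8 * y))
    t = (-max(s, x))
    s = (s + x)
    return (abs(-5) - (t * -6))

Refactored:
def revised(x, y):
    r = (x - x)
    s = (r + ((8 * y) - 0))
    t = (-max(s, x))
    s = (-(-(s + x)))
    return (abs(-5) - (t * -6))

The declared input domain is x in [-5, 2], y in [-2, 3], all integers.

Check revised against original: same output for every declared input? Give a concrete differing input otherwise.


Behavior is preserved: although constant usage differs; and statement counts differ; and local variable names differ; and arithmetic usage differs, the outputs never diverge.
One worked example (x=-4, y=1) — original: s := 8 | t := -8 | s := 4 | result -43; revised: r := 0 | s := 8 | t := -8 | s := 4 | result -43; agreement on -43.
Every one of the 48 inputs gives matching results.
verdict: equivalent


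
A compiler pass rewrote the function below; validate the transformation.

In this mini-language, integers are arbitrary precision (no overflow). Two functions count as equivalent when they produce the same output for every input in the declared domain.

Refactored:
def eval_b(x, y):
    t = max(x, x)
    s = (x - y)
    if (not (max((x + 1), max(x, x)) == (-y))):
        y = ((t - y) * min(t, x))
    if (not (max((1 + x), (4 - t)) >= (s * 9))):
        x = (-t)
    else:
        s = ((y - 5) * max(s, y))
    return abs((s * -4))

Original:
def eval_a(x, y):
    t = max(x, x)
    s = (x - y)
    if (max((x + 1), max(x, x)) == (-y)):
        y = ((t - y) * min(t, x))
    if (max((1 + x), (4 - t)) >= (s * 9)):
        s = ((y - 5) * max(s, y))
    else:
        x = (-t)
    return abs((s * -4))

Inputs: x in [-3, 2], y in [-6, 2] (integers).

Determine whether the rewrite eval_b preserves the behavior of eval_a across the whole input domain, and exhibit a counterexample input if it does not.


There is a counterexample at x=-3, y=-2: 28 on one side, 24 on the other.
eval_a: t = -3; s = -1; (max((x + 1), max(x, x)) == (-y)) -> false; (max((1 + x), (4 - t)) >= (s * 9)) -> true; s = 7; return 28
eval_b: t = -3; s = -1; (not (max((x + 1), max(x, x)) == (-y))) -> true; y = 3; (not (max((1 + x), (4 - t)) >= (s * 9))) -> false; s = -6; return 24
verdict: not equivalent; witness: x=-3, y=-2


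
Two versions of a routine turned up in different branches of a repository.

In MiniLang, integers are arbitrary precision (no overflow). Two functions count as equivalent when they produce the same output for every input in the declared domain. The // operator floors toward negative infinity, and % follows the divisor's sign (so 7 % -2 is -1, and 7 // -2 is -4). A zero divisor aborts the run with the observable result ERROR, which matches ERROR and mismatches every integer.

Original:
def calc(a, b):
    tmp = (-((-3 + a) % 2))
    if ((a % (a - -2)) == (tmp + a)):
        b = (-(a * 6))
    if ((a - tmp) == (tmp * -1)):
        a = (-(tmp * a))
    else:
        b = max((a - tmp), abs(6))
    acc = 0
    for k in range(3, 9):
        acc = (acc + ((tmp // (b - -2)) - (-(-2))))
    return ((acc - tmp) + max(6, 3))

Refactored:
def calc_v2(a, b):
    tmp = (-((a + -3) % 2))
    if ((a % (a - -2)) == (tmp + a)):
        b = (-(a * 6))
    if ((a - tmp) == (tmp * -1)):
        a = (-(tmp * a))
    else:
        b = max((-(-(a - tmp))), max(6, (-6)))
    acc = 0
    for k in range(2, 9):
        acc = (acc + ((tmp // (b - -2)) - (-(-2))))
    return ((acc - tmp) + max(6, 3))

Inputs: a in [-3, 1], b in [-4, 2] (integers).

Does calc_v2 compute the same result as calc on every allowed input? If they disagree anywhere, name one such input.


Evaluate both at a=-3, b=-4.
calc: tmp := 0 | ((a % (a - -2)) == (tmp + a)): false | ((a - tmp) == (tmp * -1)): false | b := 6 | acc := 0 | iter k=3: | acc := -2 | iter k=4: | acc := -4 | iter k=5: | acc := -6 | iter k=6: | acc := -8 | iter k=7: | acc := -10 | iter k=8: | acc := -12 | result -6
calc_v2: tmp := 0 | ((a % (a - -2)) == (tmp + a)): false | ((a - tmp) == (tmp * -1)): false | b := 6 | acc := 0 | iter k=2: | acc := -2 | iter k=3: | acc := -4 | iter k=4: | acc := -6 | iter k=5: | acc := -8 | iter k=6: | acc := -10 | iter k=7: | acc := -12 | iter k=8: | acc := -14 | result -8
-6 != -8, so the rewrite changes behavior.
verdict: not equivalent; witness: a=-3, b=-4


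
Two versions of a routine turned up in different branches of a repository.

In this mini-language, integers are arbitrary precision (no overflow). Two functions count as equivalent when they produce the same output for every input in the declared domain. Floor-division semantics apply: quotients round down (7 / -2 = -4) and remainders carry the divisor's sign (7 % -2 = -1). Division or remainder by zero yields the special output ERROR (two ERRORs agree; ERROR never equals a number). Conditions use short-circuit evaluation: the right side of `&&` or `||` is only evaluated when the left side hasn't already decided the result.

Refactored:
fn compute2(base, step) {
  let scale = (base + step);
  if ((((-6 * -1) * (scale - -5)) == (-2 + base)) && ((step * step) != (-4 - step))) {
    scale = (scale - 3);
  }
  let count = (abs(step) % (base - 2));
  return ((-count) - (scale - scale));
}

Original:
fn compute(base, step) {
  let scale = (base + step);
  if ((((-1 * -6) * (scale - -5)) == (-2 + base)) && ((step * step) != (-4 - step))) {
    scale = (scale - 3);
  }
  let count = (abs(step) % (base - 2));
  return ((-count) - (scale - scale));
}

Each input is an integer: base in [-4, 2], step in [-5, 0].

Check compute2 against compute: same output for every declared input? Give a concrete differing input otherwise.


This is a faithful refactor — same computation, different form, but the computed results match everywhere.
Spot check at base=-4, step=-5 — compute: scale = -9; ((((-1 * -6) * (scale - -5)) == (-2 + base)) && ((step * step) != (-4 - step))) -> false; count = -1; return 1. compute2: scale = -9; ((((-6 * -1) * (scale - -5)) == (-2 + base)) && ((step * step) != (-4 - step))) -> false; count = -1; return 1. Both give 1.
Every one of the 42 inputs gives matching results.
verdict: equivalent


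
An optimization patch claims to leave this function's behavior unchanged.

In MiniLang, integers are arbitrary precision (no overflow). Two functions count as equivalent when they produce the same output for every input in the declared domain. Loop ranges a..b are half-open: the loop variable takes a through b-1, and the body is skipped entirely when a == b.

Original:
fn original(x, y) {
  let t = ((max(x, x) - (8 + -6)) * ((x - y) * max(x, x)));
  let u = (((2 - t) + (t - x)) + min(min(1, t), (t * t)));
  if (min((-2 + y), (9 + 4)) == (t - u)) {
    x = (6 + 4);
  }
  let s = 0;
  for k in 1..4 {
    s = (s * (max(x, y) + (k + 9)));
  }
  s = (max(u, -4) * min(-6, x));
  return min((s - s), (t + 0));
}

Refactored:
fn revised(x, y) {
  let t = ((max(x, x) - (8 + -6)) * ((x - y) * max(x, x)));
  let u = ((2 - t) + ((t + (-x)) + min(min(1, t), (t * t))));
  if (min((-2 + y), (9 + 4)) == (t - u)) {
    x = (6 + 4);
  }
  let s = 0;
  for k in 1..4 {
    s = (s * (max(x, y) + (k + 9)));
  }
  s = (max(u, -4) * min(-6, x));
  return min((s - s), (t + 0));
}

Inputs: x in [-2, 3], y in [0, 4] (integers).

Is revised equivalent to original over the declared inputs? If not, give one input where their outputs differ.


Equivalent — the differences include arithmetic usage differs, yet no declared input distinguishes the two.
As a probe, take x=-2, y=1: original runs t := -24 | u := -20 | (min((-2 + y), (9 + 4)) == (t - u)): false | s := 0 | iter k=1: | s := 0 | iter k=2: | s := 0 | iter k=3: | s := 0 | s := 24 | result -24; revised runs t := -24 | u := -20 | (min((-2 + y), (9 + 4)) == (t - u)): false | s := 0 | iter k=1: | s := 0 | iter k=2: | s := 0 | iter k=3: | s := 0 | s := 24 | result -24; both end at -24.
Across all 30 domain points the two functions coincide.
verdict: equivalent


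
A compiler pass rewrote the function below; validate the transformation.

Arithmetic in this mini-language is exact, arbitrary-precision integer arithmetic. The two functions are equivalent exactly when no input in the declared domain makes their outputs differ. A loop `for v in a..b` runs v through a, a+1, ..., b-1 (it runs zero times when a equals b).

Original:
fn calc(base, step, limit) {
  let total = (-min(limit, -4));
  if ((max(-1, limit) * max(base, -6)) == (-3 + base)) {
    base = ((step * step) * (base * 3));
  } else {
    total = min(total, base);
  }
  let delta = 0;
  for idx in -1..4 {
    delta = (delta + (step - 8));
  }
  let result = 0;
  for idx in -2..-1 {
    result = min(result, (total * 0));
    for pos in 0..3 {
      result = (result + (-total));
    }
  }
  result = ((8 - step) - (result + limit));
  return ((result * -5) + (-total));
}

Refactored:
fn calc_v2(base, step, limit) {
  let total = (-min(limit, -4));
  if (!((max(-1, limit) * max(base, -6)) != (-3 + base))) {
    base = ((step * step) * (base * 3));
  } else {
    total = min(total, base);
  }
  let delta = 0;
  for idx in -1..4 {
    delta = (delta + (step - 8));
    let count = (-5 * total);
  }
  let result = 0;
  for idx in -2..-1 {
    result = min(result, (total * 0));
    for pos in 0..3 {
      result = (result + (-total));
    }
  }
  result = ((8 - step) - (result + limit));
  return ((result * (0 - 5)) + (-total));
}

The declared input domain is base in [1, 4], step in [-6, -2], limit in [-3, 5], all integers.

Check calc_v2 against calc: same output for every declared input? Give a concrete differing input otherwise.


The two versions differ — the changes include constant usage differs; also arithmetic usage differs; also boolean connective usage differs; also local variable names differ; also statement counts differ; also comparison usage differs.
Spot check at base=4, step=-6, limit=1 — calc: total becomes 4; next ((max(-1, limit) * max(base, -6)) == (-3 + base)) evaluates to false; next total becomes 4; next delta becomes 0; next at idx=-1:; next delta becomes -14; next at idx=0:; next delta becomes -28; next at idx=1:; next delta becomes -42; next at idx=2:; next delta becomes -56; next at idx=3:; next delta becomes -70; next result becomes 0; next at idx=-2:; next result becomes 0; next at pos=0:; next result becomes -4; next at pos=1:; next result becomes -8; next at pos=2:; next result becomes -12; next result becomes 25; next final value -129. calc_v2: total becomes 4; next (!((max(-1, limit) * max(base, -6)) != (-3 + base))) evaluates to false; next total becomes 4; next delta becomes 0; next at idx=-1:; next delta becomes -14; next count becomes -20; next at idx=0:; next delta becomes -28; next count becomes -20; next at idx=1:; next delta becomes -42; next count becomes -20; next at idx=2:; next delta becomes -56; next count becomes -20; next at idx=3:; next delta becomes -70; next count becomes -20; next result becomes 0; next at idx=-2:; next result becomes 0; next at pos=0:; next result becomes -4; next at pos=1:; next result becomes -8; next at pos=2:; next result becomes -12; next result becomes 25; next final value -129. Both give -129.
Sweeping the whole domain (180 inputs) finds no disagreement.
verdict: equivalent


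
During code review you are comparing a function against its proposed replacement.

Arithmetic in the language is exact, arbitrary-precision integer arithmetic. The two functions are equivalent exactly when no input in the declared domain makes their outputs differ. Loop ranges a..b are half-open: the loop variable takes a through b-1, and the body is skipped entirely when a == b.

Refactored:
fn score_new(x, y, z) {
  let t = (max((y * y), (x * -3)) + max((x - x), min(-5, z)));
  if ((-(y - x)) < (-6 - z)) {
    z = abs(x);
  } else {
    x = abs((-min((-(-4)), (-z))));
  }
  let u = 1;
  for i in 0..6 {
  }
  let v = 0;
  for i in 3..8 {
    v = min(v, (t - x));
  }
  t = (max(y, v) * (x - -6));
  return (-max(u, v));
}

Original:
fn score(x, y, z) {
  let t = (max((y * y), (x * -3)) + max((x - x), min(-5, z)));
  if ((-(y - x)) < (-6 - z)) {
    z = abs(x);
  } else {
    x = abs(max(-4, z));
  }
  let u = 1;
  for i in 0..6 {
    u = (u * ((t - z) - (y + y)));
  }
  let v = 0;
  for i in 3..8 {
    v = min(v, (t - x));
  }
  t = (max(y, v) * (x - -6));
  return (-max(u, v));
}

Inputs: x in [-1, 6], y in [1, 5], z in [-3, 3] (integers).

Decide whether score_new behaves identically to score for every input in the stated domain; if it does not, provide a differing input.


Consider the input x=-1, y=1, z=-3.
score: t becomes 3; next ((-(y - x)) < (-6 - z)) evaluates to false; next x becomes 3; next u becomes 1; next at i=0:; next u becomes 4; next at i=1:; next u becomes 16; next at i=2:; next u becomes 64; next at i=3:; next u becomes 256; next at i=4:; next u becomes 1024; next at i=5:; next u becomes 4096; next v becomes 0; next at i=3:; next v becomes 0; next at i=4:; next v becomes 0; next at i=5:; next v becomes 0; next at i=6:; next v becomes 0; next at i=7:; next v becomes 0; next t becomes 9; next final value -4096
score_new: t becomes 3; next ((-(y - x)) < (-6 - z)) evaluates to false; next x becomes 3; next u becomes 1; next at i=0:; next at i=1:; next at i=2:; next at i=3:; next at i=4:; next at i=5:; next v becomes 0; next at i=3:; next v becomes 0; next at i=4:; next v becomes 0; next at i=5:; next v becomes 0; next at i=6:; next v becomes 0; next at i=7:; next v becomes 0; next t becomes 9; next final value -1
-4096 against -1: the behavior changed.
verdict: not equivalent; witness: x=-1, y=1, z=-3


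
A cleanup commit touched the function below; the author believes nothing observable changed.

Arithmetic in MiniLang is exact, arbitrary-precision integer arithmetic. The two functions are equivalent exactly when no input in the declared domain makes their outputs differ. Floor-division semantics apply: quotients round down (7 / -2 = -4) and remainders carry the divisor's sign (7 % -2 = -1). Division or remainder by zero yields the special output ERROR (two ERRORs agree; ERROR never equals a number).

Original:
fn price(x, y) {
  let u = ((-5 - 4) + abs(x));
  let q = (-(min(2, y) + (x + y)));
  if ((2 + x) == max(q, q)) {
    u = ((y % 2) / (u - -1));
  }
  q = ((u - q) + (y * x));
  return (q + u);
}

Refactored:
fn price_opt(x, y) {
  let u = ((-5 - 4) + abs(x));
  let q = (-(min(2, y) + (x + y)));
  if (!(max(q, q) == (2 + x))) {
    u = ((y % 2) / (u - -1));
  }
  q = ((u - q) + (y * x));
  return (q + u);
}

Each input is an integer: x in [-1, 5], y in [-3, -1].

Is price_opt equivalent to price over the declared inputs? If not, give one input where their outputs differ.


Take x=-1, y=-3.
price: u := -8 | q := 7 | ((2 + x) == max(q, q)): false | q := -12 | result -20
price_opt: u := -8 | q := 7 | (!(max(q, q) == (2 + x))): true | u := -1 | q := -5 | result -6
-20 against -6: the behavior changed.
verdict: not equivalent; witness: x=-1, y=-3


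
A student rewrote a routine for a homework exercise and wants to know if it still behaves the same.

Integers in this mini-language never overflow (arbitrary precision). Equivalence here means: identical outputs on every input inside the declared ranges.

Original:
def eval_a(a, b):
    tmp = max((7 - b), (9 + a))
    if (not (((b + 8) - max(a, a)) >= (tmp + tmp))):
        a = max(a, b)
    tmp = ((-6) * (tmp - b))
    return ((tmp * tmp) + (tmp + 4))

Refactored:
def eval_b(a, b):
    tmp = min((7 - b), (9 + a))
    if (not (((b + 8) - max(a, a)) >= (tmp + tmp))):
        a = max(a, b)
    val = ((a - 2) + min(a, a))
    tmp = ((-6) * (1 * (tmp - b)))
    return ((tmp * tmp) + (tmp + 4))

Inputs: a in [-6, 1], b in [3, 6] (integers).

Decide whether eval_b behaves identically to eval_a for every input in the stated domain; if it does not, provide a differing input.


Not equivalent: a=-6, b=3 separates them (34 vs 4).
eval_a: tmp=4, then (not (((b + 8) - max(a, a)) >= (tmp + tmp))) is false, then tmp=-6, then returns 34
eval_b: tmp=3, then (not (((b + 8) - max(a, a)) >= (tmp + tmp))) is false, then val=-14, then tmp=0, then returns 4
verdict: not equivalent; witness: a=-6, b=3


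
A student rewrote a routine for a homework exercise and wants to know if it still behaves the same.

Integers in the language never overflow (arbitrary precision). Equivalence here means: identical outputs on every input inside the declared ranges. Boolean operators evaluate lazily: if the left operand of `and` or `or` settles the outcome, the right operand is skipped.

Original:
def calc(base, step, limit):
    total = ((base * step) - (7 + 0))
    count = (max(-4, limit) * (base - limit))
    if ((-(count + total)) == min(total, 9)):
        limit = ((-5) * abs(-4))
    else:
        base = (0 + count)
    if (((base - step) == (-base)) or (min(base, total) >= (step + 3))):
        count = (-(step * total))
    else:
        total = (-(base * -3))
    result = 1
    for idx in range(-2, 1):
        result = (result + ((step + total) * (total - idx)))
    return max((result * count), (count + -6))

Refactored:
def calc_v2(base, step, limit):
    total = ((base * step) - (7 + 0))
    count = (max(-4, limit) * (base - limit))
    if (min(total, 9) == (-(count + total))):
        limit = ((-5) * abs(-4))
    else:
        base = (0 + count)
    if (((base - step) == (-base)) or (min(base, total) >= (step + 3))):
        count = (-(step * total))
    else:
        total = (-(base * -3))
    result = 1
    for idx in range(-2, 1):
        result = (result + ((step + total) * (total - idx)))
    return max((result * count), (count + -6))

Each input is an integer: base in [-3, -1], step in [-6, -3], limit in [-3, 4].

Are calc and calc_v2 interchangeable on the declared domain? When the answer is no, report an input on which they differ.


Reading the diff, among the changes: same computation, different form.
As a probe, take base=-3, step=-6, limit=2: calc runs total becomes 11; next count becomes -10; next ((-(count + total)) == min(total, 9)) evaluates to false; next base becomes -10; next (((base - step) == (-base)) or (min(base, total) >= (step + 3))) evaluates to false; next total becomes -30; next result becomes 1; next at idx=-2:; next result becomes 1009; next at idx=-1:; next result becomes 2053; next at idx=0:; next result becomes 3133; next final value -16; calc_v2 runs total becomes 11; next count becomes -10; next (min(total, 9) == (-(count + total))) evaluates to false; next base becomes -10; next (((base - step) == (-base)) or (min(base, total) >= (step + 3))) evaluates to false; next total becomes -30; next result becomes 1; next at idx=-2:; next result becomes 1009; next at idx=-1:; next result becomes 2053; next at idx=0:; next result becomes 3133; next final value -16; both end at -16.
Sweeping the whole domain (96 inputs) finds no disagreement.
verdict: equivalent


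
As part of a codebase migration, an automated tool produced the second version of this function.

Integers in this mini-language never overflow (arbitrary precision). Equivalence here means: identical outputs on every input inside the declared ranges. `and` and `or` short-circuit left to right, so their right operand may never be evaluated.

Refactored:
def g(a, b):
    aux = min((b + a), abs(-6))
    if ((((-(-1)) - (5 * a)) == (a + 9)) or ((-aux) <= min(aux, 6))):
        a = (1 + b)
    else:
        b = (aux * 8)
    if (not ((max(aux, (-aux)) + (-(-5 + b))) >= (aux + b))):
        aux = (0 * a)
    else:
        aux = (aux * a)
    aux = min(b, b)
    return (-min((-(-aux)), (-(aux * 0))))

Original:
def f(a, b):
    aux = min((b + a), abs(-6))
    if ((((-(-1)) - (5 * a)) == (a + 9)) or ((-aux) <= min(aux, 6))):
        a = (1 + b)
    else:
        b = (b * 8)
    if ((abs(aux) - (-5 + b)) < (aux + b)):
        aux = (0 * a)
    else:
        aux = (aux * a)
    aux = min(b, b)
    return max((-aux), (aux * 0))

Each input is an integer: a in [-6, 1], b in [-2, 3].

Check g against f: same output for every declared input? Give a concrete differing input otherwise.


Run the pair on a=-6, b=-2.
f: aux = -8; ((((-(-1)) - (5 * a)) == (a + 9)) or ((-aux) <= min(aux, 6))) -> false; b = -16; ((abs(aux) - (-5 + b)) < (aux + b)) -> false; aux = 48; aux = -16; return 16
g: aux = -8; ((((-(-1)) - (5 * a)) == (a + 9)) or ((-aux) <= min(aux, 6))) -> false; b = -64; (not ((max(aux, (-aux)) + (-(-5 + b))) >= (aux + b))) -> false; aux = 48; aux = -64; return 64
16 vs 64 — the two versions disagree here.
verdict: not equivalent; witness: a=-6, b=-2


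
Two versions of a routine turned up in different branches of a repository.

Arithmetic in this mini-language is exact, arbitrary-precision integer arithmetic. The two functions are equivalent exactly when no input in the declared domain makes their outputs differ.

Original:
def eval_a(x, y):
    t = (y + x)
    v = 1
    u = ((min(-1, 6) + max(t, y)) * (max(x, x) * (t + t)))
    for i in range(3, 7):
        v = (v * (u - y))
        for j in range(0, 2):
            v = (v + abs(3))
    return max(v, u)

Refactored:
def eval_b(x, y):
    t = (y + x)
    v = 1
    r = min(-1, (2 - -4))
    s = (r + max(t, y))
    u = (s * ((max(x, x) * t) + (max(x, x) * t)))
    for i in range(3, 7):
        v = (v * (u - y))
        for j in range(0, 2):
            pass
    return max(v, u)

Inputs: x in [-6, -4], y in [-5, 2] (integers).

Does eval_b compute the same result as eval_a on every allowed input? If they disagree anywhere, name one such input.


These are not equivalent — on x=-6, y=-5 the outputs split (380697009241 vs 383617958161).
eval_a: t = -11; v = 1; u = -792; [i=3]; v = -787; [j=0]; v = -784; [j=1]; v = -781; [i=4]; v = 614647; [j=0]; v = 614650; [j=1]; v = 614653; [i=5]; v = -483731911; [j=0]; v = -483731908; [j=1]; v = -483731905; [i=6]; v = 380697009235; [j=0]; v = 380697009238; [j=1]; v = 380697009241; return 380697009241
eval_b: t = -11; v = 1; r = -1; s = -6; u = -792; [i=3]; v = -787; [j=0]; [j=1]; [i=4]; v = 619369; [j=0]; [j=1]; [i=5]; v = -487443403; [j=0]; [j=1]; [i=6]; v = 383617958161; [j=0]; [j=1]; return 383617958161
verdict: not equivalent; witness: x=-6, y=-5


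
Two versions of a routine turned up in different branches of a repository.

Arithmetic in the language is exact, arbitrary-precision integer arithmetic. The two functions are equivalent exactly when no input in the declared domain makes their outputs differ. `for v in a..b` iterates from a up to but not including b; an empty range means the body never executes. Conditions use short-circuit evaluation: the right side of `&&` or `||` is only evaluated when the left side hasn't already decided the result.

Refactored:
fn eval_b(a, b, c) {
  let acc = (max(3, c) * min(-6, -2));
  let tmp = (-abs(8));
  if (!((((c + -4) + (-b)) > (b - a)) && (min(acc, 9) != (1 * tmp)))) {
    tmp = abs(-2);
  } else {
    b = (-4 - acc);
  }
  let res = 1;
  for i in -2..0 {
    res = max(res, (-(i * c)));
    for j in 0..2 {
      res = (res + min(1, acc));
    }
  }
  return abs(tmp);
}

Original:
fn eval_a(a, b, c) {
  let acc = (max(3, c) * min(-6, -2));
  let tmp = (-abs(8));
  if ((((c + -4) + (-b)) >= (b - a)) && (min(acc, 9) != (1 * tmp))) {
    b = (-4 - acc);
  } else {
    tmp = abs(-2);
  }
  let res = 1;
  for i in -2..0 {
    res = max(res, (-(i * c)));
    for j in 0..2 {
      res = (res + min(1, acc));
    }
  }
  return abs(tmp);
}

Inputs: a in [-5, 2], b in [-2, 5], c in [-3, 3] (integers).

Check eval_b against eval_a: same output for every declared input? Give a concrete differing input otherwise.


The rewrite breaks on a=-3, b=-2, c=3, where the results are 8 and 2.
eval_a: acc := -18 | tmp := -8 | ((((c + -4) + (-b)) >= (b - a)) && (min(acc, 9) != (1 * tmp))): true | b := 14 | res := 1 | iter i=-2: | res := 6 | iter j=0: | res := -12 | iter j=1: | res := -30 | iter i=-1: | res := 3 | iter j=0: | res := -15 | iter j=1: | res := -33 | result 8
eval_b: acc := -18 | tmp := -8 | (!((((c + -4) + (-b)) > (b - a)) && (min(acc, 9) != (1 * tmp)))): true | tmp := 2 | res := 1 | iter i=-2: | res := 6 | iter j=0: | res := -12 | iter j=1: | res := -30 | iter i=-1: | res := 3 | iter j=0: | res := -15 | iter j=1: | res := -33 | result 2
verdict: not equivalent; witness: a=-3, b=-2, c=3


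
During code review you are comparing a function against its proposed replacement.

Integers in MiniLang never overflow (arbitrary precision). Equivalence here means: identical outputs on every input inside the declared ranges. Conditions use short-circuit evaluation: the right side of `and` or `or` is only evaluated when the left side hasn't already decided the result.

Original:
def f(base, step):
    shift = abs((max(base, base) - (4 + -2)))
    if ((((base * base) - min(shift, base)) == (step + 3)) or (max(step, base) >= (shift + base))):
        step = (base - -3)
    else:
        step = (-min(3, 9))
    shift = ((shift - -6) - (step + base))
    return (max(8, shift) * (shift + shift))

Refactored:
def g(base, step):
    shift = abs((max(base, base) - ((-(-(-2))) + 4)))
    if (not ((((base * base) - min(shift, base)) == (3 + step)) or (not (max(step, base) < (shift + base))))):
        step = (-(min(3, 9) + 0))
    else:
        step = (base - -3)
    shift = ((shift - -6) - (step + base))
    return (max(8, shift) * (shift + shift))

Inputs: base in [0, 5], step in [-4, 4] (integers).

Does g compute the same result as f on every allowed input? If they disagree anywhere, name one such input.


Equivalent — the differences include comparison usage differs, arithmetic usage differs, boolean connective usage differs, constant usage differs, yet no declared input distinguishes the two.
As a probe, take base=2, step=-3: f runs shift = 0; ((((base * base) - min(shift, base)) == (step + 3)) or (max(step, base) >= (shift + base))) -> true; step = 5; shift = -1; return -16; g runs shift = 0; (not ((((base * base) - min(shift, base)) == (3 + step)) or (not (max(step, base) < (shift + base))))) -> false; step = 5; shift = -1; return -16; both end at -16.
An exhaustive pass over the 54 declared inputs shows identical outputs.
verdict: equivalent


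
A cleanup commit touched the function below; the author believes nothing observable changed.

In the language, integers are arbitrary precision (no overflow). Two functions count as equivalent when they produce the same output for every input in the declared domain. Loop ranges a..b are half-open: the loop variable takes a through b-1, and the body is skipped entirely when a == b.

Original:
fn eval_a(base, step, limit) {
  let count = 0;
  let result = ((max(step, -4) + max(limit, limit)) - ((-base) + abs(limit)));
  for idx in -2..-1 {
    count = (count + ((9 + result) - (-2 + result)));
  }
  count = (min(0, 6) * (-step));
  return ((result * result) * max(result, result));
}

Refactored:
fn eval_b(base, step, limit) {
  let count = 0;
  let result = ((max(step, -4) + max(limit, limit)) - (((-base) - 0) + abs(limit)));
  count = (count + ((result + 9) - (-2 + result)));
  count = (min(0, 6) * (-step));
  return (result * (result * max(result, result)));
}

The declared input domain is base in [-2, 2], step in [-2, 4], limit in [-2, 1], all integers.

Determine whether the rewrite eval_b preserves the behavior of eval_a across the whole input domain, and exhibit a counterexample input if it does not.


The two are interchangeable: loop structure differs; and arithmetic usage differs; and local variable names differ; and statement counts differ; and constant usage differs, and every declared input agrees.
Spot check at base=-1, step=-1, limit=1 — eval_a: count becomes 0; next result becomes -2; next at idx=-2:; next count becomes 11; next count becomes 0; next final value -8. eval_b: count becomes 0; next result becomes -2; next count becomes 11; next count becomes 0; next final value -8. Both give -8.
Across all 140 domain points the two functions coincide.
verdict: equivalent


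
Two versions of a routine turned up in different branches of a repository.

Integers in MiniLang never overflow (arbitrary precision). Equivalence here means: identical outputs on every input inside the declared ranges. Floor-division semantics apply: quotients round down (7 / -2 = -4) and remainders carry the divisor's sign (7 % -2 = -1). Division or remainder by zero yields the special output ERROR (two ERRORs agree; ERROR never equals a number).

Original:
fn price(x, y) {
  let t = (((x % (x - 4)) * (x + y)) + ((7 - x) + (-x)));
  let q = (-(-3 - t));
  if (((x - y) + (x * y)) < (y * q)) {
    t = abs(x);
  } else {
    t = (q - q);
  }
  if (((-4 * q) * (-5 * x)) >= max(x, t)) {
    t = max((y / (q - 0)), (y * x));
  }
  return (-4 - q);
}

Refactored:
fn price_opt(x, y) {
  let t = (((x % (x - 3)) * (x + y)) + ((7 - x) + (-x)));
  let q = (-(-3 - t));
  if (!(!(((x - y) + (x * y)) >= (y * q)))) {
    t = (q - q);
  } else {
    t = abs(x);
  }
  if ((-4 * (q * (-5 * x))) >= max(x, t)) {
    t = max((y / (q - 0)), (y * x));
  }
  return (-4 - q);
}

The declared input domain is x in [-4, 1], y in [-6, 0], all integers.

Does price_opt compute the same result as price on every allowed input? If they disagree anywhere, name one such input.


These are not equivalent — on x=1, y=-6 the outputs split (-22 vs -17).
price: t = 15; q = 18; (((x - y) + (x * y)) < (y * q)) -> false; t = 0; (((-4 * q) * (-5 * x)) >= max(x, t)) -> true; t = -1; return -22
price_opt: t = 10; q = 13; (!(!(((x - y) + (x * y)) >= (y * q)))) -> true; t = 0; ((-4 * (q * (-5 * x))) >= max(x, t)) -> true; t = -1; return -17
verdict: not equivalent; witness: x=1, y=-6


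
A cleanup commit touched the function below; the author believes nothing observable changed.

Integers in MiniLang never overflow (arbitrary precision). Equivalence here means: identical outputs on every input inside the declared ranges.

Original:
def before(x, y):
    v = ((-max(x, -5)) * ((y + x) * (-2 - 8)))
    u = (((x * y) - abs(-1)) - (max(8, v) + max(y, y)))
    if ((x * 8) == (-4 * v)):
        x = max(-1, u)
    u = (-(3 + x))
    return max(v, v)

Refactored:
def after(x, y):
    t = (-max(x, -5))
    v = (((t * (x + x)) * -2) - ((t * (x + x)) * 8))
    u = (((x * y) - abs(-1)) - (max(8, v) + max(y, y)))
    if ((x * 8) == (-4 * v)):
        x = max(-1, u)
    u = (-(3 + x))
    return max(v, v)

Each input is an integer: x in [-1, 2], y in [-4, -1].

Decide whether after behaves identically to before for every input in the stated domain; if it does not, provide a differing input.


Not equivalent: x=-1, y=-4 separates them (50 vs 20).
before: v := 50 | u := -43 | ((x * 8) == (-4 * v)): false | u := -2 | result 50
after: t := 1 | v := 20 | u := -13 | ((x * 8) == (-4 * v)): false | u := -2 | result 20
verdict: not equivalent; witness: x=-1, y=-4


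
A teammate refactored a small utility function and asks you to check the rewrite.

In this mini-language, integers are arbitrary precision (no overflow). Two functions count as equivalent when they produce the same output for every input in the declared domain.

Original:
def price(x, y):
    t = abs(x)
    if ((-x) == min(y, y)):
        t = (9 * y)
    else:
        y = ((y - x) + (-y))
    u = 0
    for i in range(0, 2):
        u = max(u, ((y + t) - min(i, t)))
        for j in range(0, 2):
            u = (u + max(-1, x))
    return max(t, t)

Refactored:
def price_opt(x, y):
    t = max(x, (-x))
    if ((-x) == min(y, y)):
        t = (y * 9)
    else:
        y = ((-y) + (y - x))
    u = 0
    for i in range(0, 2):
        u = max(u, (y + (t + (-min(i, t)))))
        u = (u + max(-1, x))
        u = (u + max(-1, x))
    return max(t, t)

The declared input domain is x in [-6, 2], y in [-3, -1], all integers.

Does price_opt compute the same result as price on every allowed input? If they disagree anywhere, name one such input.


Equivalent — the differences include loop structure differs, and local variable names differ, and constant usage differs, and min/max/abs usage differs, and arithmetic usage differs, yet no declared input distinguishes the two.
Spot check at x=-3, y=-3 — price: t becomes 3; next ((-x) == min(y, y)) evaluates to false; next y becomes 3; next u becomes 0; next at i=0:; next u becomes 6; next at j=0:; next u becomes 5; next at j=1:; next u becomes 4; next at i=1:; next u becomes 5; next at j=0:; next u becomes 4; next at j=1:; next u becomes 3; next final value 3. price_opt: t becomes 3; next ((-x) == min(y, y)) evaluates to false; next y becomes 3; next u becomes 0; next at i=0:; next u becomes 6; next u becomes 5; next u becomes 4; next at i=1:; next u becomes 5; next u becomes 4; next u becomes 3; next final value 3. Both give 3.
Every one of the 27 inputs gives matching results.
verdict: equivalent


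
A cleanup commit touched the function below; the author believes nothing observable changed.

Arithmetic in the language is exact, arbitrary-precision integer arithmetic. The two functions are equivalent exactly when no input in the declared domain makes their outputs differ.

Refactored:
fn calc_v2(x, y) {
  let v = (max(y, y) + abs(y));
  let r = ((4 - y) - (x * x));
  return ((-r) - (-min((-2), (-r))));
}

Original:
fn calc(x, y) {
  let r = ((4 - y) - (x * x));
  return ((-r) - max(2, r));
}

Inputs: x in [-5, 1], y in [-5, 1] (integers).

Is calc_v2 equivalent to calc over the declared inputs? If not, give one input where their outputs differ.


A substantive addition is an assignment to `v` whose value nothing reads; no result depends on it.
Tracing x=0, y=-4: calc: r becomes 8; next final value -16 | calc_v2: v becomes 0; next r becomes 8; next final value -16 — matching result -16.
An exhaustive pass over the 49 declared inputs shows identical outputs.
verdict: equivalent


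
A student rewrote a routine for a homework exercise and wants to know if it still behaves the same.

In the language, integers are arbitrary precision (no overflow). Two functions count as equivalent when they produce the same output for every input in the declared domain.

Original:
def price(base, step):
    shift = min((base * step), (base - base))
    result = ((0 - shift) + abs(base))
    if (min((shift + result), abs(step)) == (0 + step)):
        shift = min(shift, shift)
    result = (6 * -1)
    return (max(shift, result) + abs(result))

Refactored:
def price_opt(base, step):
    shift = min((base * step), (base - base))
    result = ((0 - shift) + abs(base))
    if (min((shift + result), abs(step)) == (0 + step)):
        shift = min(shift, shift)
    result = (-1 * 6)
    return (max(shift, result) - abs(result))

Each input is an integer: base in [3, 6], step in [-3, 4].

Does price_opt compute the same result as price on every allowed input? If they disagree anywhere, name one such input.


These are not equivalent — on base=3, step=-3 the outputs split (0 vs -12).
price: shift = -9; result = 12; (min((shift + result), abs(step)) == (0 + step)) -> false; result = -6; return 0
price_opt: shift = -9; result = 12; (min((shift + result), abs(step)) == (0 + step)) -> false; result = -6; return -12
verdict: not equivalent; witness: base=3, step=-3
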